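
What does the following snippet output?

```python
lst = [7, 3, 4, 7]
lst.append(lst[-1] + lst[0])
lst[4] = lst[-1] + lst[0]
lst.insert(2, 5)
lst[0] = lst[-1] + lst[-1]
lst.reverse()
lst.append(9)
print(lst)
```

[21, 7, 4, 5, 3, 42, 9]

append lst[-1]+lst[0] = 7+7 = 14 → [7, 3, 4, 7, 14]
lst[4] = lst[-1]+lst[0] = 14+7 = 21 → [7, 3, 4, 7, 21]
insert 5 at 2 → [7, 3, 5, 4, 7, 21]
lst[0] = lst[-1]+lst[-1] = 21+21 = 42 → [42, 3, 5, 4, 7, 21]
reverse → [21, 7, 4, 5, 3, 42]
append 9 → [21, 7, 4, 5, 3, 42, 9]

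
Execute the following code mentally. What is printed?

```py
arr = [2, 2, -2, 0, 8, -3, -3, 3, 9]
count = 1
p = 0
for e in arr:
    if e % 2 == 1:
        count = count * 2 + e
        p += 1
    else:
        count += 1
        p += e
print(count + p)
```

89

e=2: not odd, count = 1+1 = 2; p=2
e=2: not odd, count = 2+1 = 3; p=4
e=-2: not odd, count = 3+1 = 4; p=2
e=0: not odd, count = 4+1 = 5; p=2
e=8: not odd, count = 5+1 = 6; p=10
e=-3: odd, count = 6*2+(-3) = 9; p=11
e=-3: odd, count = 9*2+(-3) = 15; p=12
e=3: odd, count = 15*2+3 = 33; p=13
e=9: odd, count = 33*2+9 = 75; p=14
count+p = 75+14 = 89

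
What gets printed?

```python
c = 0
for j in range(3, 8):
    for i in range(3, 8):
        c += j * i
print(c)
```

625

j=3,i=3: c = 0+9 = 9
j=3,i=4: c = 9+12 = 21
j=3,i=5: c = 21+15 = 36
j=3,i=6: c = 36+18 = 54
j=3,i=7: c = 54+21 = 75
j=4,i=3: c = 75+12 = 87
j=4,i=4: c = 87+16 = 103
j=4,i=5: c = 103+20 = 123
j=4,i=6: c = 123+24 = 147
j=4,i=7: c = 147+28 = 175
j=5,i=3: c = 175+15 = 190
j=5,i=4: c = 190+20 = 210
j=5,i=5: c = 210+25 = 235
j=5,i=6: c = 235+30 = 265
j=5,i=7: c = 265+35 = 300
j=6,i=3: c = 300+18 = 318
j=6,i=4: c = 318+24 = 342
j=6,i=5: c = 342+30 = 372
j=6,i=6: c = 372+36 = 408
j=6,i=7: c = 408+42 = 450
j=7,i=3: c = 450+21 = 471
j=7,i=4: c = 471+28 = 499
j=7,i=5: c = 499+35 = 534
j=7,i=6: c = 534+42 = 576
j=7,i=7: c = 576+49 = 625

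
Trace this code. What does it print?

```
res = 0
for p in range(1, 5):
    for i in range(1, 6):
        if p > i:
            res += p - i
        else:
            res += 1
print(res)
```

24

p=1,i=1: not 1>1, res = 0+1 = 1
p=1,i=2: not 1>2, res = 1+1 = 2
p=1,i=3: not 1>3, res = 2+1 = 3
p=1,i=4: not 1>4, res = 3+1 = 4
p=1,i=5: not 1>5, res = 4+1 = 5
p=2,i=1: 2>1, res = 5+1 = 6
p=2,i=2: not 2>2, res = 6+1 = 7
p=2,i=3: not 2>3, res = 7+1 = 8
p=2,i=4: not 2>4, res = 8+1 = 9
p=2,i=5: not 2>5, res = 9+1 = 10
p=3,i=1: 3>1, res = 10+2 = 12
p=3,i=2: 3>2, res = 12+1 = 13
p=3,i=3: not 3>3, res = 13+1 = 14
p=3,i=4: not 3>4, res = 14+1 = 15
p=3,i=5: not 3>5, res = 15+1 = 16
p=4,i=1: 4>1, res = 16+3 = 19
p=4,i=2: 4>2, res = 19+2 = 21
p=4,i=3: 4>3, res = 21+1 = 22
p=4,i=4: not 4>4, res = 22+1 = 23
p=4,i=5: not 4>5, res = 23+1 = 24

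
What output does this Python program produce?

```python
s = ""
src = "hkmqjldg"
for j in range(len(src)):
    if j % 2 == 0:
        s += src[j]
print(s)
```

hmjd

j=0: add 'h' → 'h'
j=1: skip
j=2: add 'm' → 'hm'
j=3: skip
j=4: add 'j' → 'hmj'
j=5: skip
j=6: add 'd' → 'hmjd'
j=7: skip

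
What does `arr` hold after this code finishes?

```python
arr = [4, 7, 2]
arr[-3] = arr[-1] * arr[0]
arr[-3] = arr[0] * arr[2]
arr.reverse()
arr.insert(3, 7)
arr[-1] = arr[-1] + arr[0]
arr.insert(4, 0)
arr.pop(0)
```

arr[-3] = arr[-1]*arr[0] = 2*4 = 8 → [8, 7, 2]
arr[-3] = arr[0]*arr[2] = 8*2 = 16 → [16, 7, 2]
reverse → [2, 7, 16]
insert 7 at 3 → [2, 7, 16, 7]
arr[-1] = arr[-1]+arr[0] = 7+2 = 9 → [2, 7, 16, 9]
insert 0 at 4 → [2, 7, 16, 9, 0]
pop(0) removes 2 → [7, 16, 9, 0]

[7, 16, 9, 0]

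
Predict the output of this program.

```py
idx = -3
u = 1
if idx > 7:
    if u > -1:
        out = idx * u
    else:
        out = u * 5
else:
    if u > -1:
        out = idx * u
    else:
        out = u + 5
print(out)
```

-3

idx=-3, u=1
idx > 7 is False; u > -1 is True
→ out = idx * u = -3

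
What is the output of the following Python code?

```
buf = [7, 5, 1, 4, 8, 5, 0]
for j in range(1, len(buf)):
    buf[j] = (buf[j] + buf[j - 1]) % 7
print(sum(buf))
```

j=1: buf[1] = (5+7)%7 = 5 → [7, 5, 1, 4, 8, 5, 0]
j=2: buf[2] = (1+5)%7 = 6 → [7, 5, 6, 4, 8, 5, 0]
j=3: buf[3] = (4+6)%7 = 3 → [7, 5, 6, 3, 8, 5, 0]
j=4: buf[4] = (8+3)%7 = 4 → [7, 5, 6, 3, 4, 5, 0]
j=5: buf[5] = (5+4)%7 = 2 → [7, 5, 6, 3, 4, 2, 0]
j=6: buf[6] = (0+2)%7 = 2 → [7, 5, 6, 3, 4, 2, 2]
sum = 29

29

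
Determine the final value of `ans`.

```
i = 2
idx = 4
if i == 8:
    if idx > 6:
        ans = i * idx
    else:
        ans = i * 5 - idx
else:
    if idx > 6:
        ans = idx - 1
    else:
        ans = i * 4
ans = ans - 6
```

i=2, idx=4
i == 8 is False; idx > 6 is False
→ ans = i * 4 = 8
ans = 8-6 = 2

2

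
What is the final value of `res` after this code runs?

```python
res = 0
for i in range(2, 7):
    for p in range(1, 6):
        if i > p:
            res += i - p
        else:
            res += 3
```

i=2,p=1: 2>1, res = 0+1 = 1
i=2,p=2: not 2>2, res = 1+3 = 4
i=2,p=3: not 2>3, res = 4+3 = 7
i=2,p=4: not 2>4, res = 7+3 = 10
i=2,p=5: not 2>5, res = 10+3 = 13
i=3,p=1: 3>1, res = 13+2 = 15
i=3,p=2: 3>2, res = 15+1 = 16
i=3,p=3: not 3>3, res = 16+3 = 19
i=3,p=4: not 3>4, res = 19+3 = 22
i=3,p=5: not 3>5, res = 22+3 = 25
i=4,p=1: 4>1, res = 25+3 = 28
i=4,p=2: 4>2, res = 28+2 = 30
i=4,p=3: 4>3, res = 30+1 = 31
i=4,p=4: not 4>4, res = 31+3 = 34
i=4,p=5: not 4>5, res = 34+3 = 37
i=5,p=1: 5>1, res = 37+4 = 41
i=5,p=2: 5>2, res = 41+3 = 44
i=5,p=3: 5>3, res = 44+2 = 46
i=5,p=4: 5>4, res = 46+1 = 47
i=5,p=5: not 5>5, res = 47+3 = 50
i=6,p=1: 6>1, res = 50+5 = 55
i=6,p=2: 6>2, res = 55+4 = 59
i=6,p=3: 6>3, res = 59+3 = 62
i=6,p=4: 6>4, res = 62+2 = 64
i=6,p=5: 6>5, res = 64+1 = 65

65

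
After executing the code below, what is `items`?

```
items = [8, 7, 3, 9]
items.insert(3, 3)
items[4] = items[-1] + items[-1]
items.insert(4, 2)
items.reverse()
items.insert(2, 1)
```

[18, 2, 1, 3, 3, 7, 8]

insert 3 at 3 → [8, 7, 3, 3, 9]
items[4] = items[-1]+items[-1] = 9+9 = 18 → [8, 7, 3, 3, 18]
insert 2 at 4 → [8, 7, 3, 3, 2, 18]
reverse → [18, 2, 3, 3, 7, 8]
insert 1 at 2 → [18, 2, 1, 3, 3, 7, 8]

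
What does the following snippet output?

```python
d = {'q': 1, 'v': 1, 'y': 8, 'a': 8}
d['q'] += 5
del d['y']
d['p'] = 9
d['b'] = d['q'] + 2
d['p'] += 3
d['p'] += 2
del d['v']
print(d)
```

{'q': 6, 'a': 8, 'p': 14, 'b': 8}

d['q'] = 1+5 = 6 → {'q': 6, 'v': 1, 'y': 8, 'a': 8}
del 'y' → {'q': 6, 'v': 1, 'a': 8}
d['p'] = 9 → {'q': 6, 'v': 1, 'a': 8, 'p': 9}
d['b'] = d['q']+2 = 8 → {'q': 6, 'v': 1, 'a': 8, 'p': 9, 'b': 8}
d['p'] = 9+3 = 12 → {'q': 6, 'v': 1, 'a': 8, 'p': 12, 'b': 8}
d['p'] = 12+2 = 14 → {'q': 6, 'v': 1, 'a': 8, 'p': 14, 'b': 8}
del 'v' → {'q': 6, 'a': 8, 'p': 14, 'b': 8}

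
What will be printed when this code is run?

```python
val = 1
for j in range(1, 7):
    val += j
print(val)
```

22

j=1: val = 1+1 = 2
j=2: val = 2+2 = 4
j=3: val = 4+3 = 7
j=4: val = 7+4 = 11
j=5: val = 11+5 = 16
j=6: val = 16+6 = 22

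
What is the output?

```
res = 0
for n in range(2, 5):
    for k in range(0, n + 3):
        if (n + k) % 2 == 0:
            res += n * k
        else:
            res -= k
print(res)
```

68

n=2,k=0: even sum, res = 0+0 = 0
n=2,k=1: odd sum, res = 0-1 = -1
n=2,k=2: even sum, res = (-1)+4 = 3
n=2,k=3: odd sum, res = 3-3 = 0
n=2,k=4: even sum, res = 0+8 = 8
n=3,k=0: odd sum, res = 8-0 = 8
n=3,k=1: even sum, res = 8+3 = 11
n=3,k=2: odd sum, res = 11-2 = 9
n=3,k=3: even sum, res = 9+9 = 18
n=3,k=4: odd sum, res = 18-4 = 14
n=3,k=5: even sum, res = 14+15 = 29
n=4,k=0: even sum, res = 29+0 = 29
n=4,k=1: odd sum, res = 29-1 = 28
n=4,k=2: even sum, res = 28+8 = 36
n=4,k=3: odd sum, res = 36-3 = 33
n=4,k=4: even sum, res = 33+16 = 49
n=4,k=5: odd sum, res = 49-5 = 44
n=4,k=6: even sum, res = 44+24 = 68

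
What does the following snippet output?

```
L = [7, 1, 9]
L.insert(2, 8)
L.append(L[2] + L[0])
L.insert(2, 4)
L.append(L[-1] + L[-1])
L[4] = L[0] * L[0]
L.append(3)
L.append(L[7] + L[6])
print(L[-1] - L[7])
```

insert 8 at 2 → [7, 1, 8, 9]
append L[2]+L[0] = 8+7 = 15 → [7, 1, 8, 9, 15]
insert 4 at 2 → [7, 1, 4, 8, 9, 15]
append L[-1]+L[-1] = 15+15 = 30 → [7, 1, 4, 8, 9, 15, 30]
L[4] = L[0]*L[0] = 7*7 = 49 → [7, 1, 4, 8, 49, 15, 30]
append 3 → [7, 1, 4, 8, 49, 15, 30, 3]
append L[7]+L[6] = 3+30 = 33 → [7, 1, 4, 8, 49, 15, 30, 3, 33]
L[-1]-L[7] = 33-3 = 30

30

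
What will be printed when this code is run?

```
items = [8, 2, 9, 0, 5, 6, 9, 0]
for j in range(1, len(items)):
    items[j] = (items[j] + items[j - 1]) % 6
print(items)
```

j=1: items[1] = (2+8)%6 = 4 → [8, 4, 9, 0, 5, 6, 9, 0]
j=2: items[2] = (9+4)%6 = 1 → [8, 4, 1, 0, 5, 6, 9, 0]
j=3: items[3] = (0+1)%6 = 1 → [8, 4, 1, 1, 5, 6, 9, 0]
j=4: items[4] = (5+1)%6 = 0 → [8, 4, 1, 1, 0, 6, 9, 0]
j=5: items[5] = (6+0)%6 = 0 → [8, 4, 1, 1, 0, 0, 9, 0]
j=6: items[6] = (9+0)%6 = 3 → [8, 4, 1, 1, 0, 0, 3, 0]
j=7: items[7] = (0+3)%6 = 3 → [8, 4, 1, 1, 0, 0, 3, 3]

[8, 4, 1, 1, 0, 0, 3, 3]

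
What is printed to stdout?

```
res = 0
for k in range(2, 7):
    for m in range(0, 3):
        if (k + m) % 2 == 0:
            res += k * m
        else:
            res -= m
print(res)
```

25

k=2,m=0: even sum, res = 0+0 = 0
k=2,m=1: odd sum, res = 0-1 = -1
k=2,m=2: even sum, res = (-1)+4 = 3
k=3,m=0: odd sum, res = 3-0 = 3
k=3,m=1: even sum, res = 3+3 = 6
k=3,m=2: odd sum, res = 6-2 = 4
k=4,m=0: even sum, res = 4+0 = 4
k=4,m=1: odd sum, res = 4-1 = 3
k=4,m=2: even sum, res = 3+8 = 11
k=5,m=0: odd sum, res = 11-0 = 11
k=5,m=1: even sum, res = 11+5 = 16
k=5,m=2: odd sum, res = 16-2 = 14
k=6,m=0: even sum, res = 14+0 = 14
k=6,m=1: odd sum, res = 14-1 = 13
k=6,m=2: even sum, res = 13+12 = 25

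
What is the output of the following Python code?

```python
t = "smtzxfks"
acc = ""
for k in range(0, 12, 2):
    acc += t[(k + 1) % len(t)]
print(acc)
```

k=0: add t[1]='m' → 'm'
k=2: add t[3]='z' → 'mz'
k=4: add t[5]='f' → 'mzf'
k=6: add t[7]='s' → 'mzfs'
k=8: add t[1]='m' → 'mzfsm'
k=10: add t[3]='z' → 'mzfsmz'

mzfsmz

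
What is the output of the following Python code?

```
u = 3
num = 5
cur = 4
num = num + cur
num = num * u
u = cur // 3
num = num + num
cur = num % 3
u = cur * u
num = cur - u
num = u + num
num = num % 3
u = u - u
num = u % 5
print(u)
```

num = 5+4 = 9
num = 9*3 = 27
u = 4//3 = 1
num = 27+27 = 54
cur = 54%3 = 0
u = 0*1 = 0
num = 0-0 = 0
num = 0+0 = 0
num = 0%3 = 0
u = 0-0 = 0
num = 0%5 = 0

0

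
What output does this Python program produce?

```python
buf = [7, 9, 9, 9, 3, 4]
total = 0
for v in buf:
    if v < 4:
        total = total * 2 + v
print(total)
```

3

v=7: not <4
v=9: not <4
v=9: not <4
v=9: not <4
v=3: <4, total = 0*2+3 = 3
v=4: not <4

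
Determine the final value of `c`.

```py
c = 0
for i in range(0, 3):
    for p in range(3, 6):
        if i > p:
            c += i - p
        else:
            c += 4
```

i=0,p=3: not 0>3, c = 0+4 = 4
i=0,p=4: not 0>4, c = 4+4 = 8
i=0,p=5: not 0>5, c = 8+4 = 12
i=1,p=3: not 1>3, c = 12+4 = 16
i=1,p=4: not 1>4, c = 16+4 = 20
i=1,p=5: not 1>5, c = 20+4 = 24
i=2,p=3: not 2>3, c = 24+4 = 28
i=2,p=4: not 2>4, c = 28+4 = 32
i=2,p=5: not 2>5, c = 32+4 = 36

36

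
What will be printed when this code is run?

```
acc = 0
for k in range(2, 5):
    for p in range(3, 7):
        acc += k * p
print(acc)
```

k=2,p=3: acc = 0+6 = 6
k=2,p=4: acc = 6+8 = 14
k=2,p=5: acc = 14+10 = 24
k=2,p=6: acc = 24+12 = 36
k=3,p=3: acc = 36+9 = 45
k=3,p=4: acc = 45+12 = 57
k=3,p=5: acc = 57+15 = 72
k=3,p=6: acc = 72+18 = 90
k=4,p=3: acc = 90+12 = 102
k=4,p=4: acc = 102+16 = 118
k=4,p=5: acc = 118+20 = 138
k=4,p=6: acc = 138+24 = 162

162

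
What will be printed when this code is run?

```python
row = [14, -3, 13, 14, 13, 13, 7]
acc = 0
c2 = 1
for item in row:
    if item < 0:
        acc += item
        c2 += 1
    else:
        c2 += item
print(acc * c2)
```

-228

item=14: not <0; c2=15
item=-3: <0, acc = 0+(-3) = -3; c2=16
item=13: not <0; c2=29
item=14: not <0; c2=43
item=13: not <0; c2=56
item=13: not <0; c2=69
item=7: not <0; c2=76
acc*c2 = (-3)*76 = -228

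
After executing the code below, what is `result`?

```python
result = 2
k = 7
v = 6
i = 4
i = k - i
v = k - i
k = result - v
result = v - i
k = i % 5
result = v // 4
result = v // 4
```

i = 7-4 = 3
v = 7-3 = 4
k = 2-4 = -2
result = 4-3 = 1
k = 3%5 = 3
result = 4//4 = 1
result = 4//4 = 1

1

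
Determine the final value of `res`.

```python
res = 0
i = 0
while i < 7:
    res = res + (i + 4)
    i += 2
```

28

i=0: res = 0+4 = 4
i=2: res = 4+6 = 10
i=4: res = 10+8 = 18
i=6: res = 18+10 = 28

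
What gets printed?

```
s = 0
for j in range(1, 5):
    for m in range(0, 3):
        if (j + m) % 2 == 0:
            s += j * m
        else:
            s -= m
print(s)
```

10

j=1,m=0: odd sum, s = 0-0 = 0
j=1,m=1: even sum, s = 0+1 = 1
j=1,m=2: odd sum, s = 1-2 = -1
j=2,m=0: even sum, s = (-1)+0 = -1
j=2,m=1: odd sum, s = (-1)-1 = -2
j=2,m=2: even sum, s = (-2)+4 = 2
j=3,m=0: odd sum, s = 2-0 = 2
j=3,m=1: even sum, s = 2+3 = 5
j=3,m=2: odd sum, s = 5-2 = 3
j=4,m=0: even sum, s = 3+0 = 3
j=4,m=1: odd sum, s = 3-1 = 2
j=4,m=2: even sum, s = 2+8 = 10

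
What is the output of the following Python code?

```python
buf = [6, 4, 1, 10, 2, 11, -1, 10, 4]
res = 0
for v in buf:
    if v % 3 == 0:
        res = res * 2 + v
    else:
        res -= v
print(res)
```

-35

v=6: %3==0, res = 0*2+6 = 6
v=4: not %3==0, res = 6-4 = 2
v=1: not %3==0, res = 2-1 = 1
v=10: not %3==0, res = 1-10 = -9
v=2: not %3==0, res = (-9)-2 = -11
v=11: not %3==0, res = (-11)-11 = -22
v=-1: not %3==0, res = (-22)-(-1) = -21
v=10: not %3==0, res = (-21)-10 = -31
v=4: not %3==0, res = (-31)-4 = -35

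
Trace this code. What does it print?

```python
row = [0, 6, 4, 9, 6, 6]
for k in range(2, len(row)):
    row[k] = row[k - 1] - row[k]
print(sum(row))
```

-31

k=2: row[2] = 6-4 = 2 → [0, 6, 2, 9, 6, 6]
k=3: row[3] = 2-9 = -7 → [0, 6, 2, -7, 6, 6]
k=4: row[4] = (-7)-6 = -13 → [0, 6, 2, -7, -13, 6]
k=5: row[5] = (-13)-6 = -19 → [0, 6, 2, -7, -13, -19]
sum = -31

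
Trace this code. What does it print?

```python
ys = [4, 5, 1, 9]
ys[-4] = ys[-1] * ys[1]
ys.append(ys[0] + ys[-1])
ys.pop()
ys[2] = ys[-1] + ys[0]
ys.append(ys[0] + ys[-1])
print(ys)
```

[45, 5, 54, 9, 54]

ys[-4] = ys[-1]*ys[1] = 9*5 = 45 → [45, 5, 1, 9]
append ys[0]+ys[-1] = 45+9 = 54 → [45, 5, 1, 9, 54]
pop() removes 54 → [45, 5, 1, 9]
ys[2] = ys[-1]+ys[0] = 9+45 = 54 → [45, 5, 54, 9]
append ys[0]+ys[-1] = 45+9 = 54 → [45, 5, 54, 9, 54]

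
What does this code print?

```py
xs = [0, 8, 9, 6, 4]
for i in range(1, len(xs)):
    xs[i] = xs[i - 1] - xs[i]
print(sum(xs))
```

-75

i=1: xs[1] = 0-8 = -8 → [0, -8, 9, 6, 4]
i=2: xs[2] = (-8)-9 = -17 → [0, -8, -17, 6, 4]
i=3: xs[3] = (-17)-6 = -23 → [0, -8, -17, -23, 4]
i=4: xs[4] = (-23)-4 = -27 → [0, -8, -17, -23, -27]
sum = -75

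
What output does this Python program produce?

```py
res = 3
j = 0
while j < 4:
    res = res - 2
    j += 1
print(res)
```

-5

j=0: res = 3-2 = 1
j=1: res = 1-2 = -1
j=2: res = (-1)-2 = -3
j=3: res = (-3)-2 = -5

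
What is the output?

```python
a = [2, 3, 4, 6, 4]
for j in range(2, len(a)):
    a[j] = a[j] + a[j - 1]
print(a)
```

j=2: a[2] = 4+3 = 7 → [2, 3, 7, 6, 4]
j=3: a[3] = 6+7 = 13 → [2, 3, 7, 13, 4]
j=4: a[4] = 4+13 = 17 → [2, 3, 7, 13, 17]

[2, 3, 7, 13, 17]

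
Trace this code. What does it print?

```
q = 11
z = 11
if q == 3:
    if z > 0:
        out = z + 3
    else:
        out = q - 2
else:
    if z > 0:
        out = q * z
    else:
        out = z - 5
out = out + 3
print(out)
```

q=11, z=11
q == 3 is False; z > 0 is True
→ out = q * z = 121
out = 121+3 = 124

124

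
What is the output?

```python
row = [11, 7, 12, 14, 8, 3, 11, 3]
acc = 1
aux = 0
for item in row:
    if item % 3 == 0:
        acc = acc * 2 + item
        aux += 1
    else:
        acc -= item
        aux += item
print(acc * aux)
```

-10206

item=11: not %3==0, acc = 1-11 = -10; aux=11
item=7: not %3==0, acc = (-10)-7 = -17; aux=18
item=12: %3==0, acc = (-17)*2+12 = -22; aux=19
item=14: not %3==0, acc = (-22)-14 = -36; aux=33
item=8: not %3==0, acc = (-36)-8 = -44; aux=41
item=3: %3==0, acc = (-44)*2+3 = -85; aux=42
item=11: not %3==0, acc = (-85)-11 = -96; aux=53
item=3: %3==0, acc = (-96)*2+3 = -189; aux=54
acc*aux = (-189)*54 = -10206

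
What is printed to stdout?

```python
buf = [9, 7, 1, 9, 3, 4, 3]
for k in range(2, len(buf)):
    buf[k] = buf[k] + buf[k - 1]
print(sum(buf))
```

k=2: buf[2] = 1+7 = 8 → [9, 7, 8, 9, 3, 4, 3]
k=3: buf[3] = 9+8 = 17 → [9, 7, 8, 17, 3, 4, 3]
k=4: buf[4] = 3+17 = 20 → [9, 7, 8, 17, 20, 4, 3]
k=5: buf[5] = 4+20 = 24 → [9, 7, 8, 17, 20, 24, 3]
k=6: buf[6] = 3+24 = 27 → [9, 7, 8, 17, 20, 24, 27]
sum = 112

112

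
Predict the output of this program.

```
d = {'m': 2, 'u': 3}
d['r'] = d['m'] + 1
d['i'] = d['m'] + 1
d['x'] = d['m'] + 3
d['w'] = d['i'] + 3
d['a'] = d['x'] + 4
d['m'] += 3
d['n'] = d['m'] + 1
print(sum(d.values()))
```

d['r'] = d['m']+1 = 3 → {'m': 2, 'u': 3, 'r': 3}
d['i'] = d['m']+1 = 3 → {'m': 2, 'u': 3, 'r': 3, 'i': 3}
d['x'] = d['m']+3 = 5 → {'m': 2, 'u': 3, 'r': 3, 'i': 3, 'x': 5}
d['w'] = d['i']+3 = 6 → {'m': 2, 'u': 3, 'r': 3, 'i': 3, 'x': 5, 'w': 6}
d['a'] = d['x']+4 = 9 → {'m': 2, 'u': 3, 'r': 3, 'i': 3, 'x': 5, 'w': 6, 'a': 9}
d['m'] = 2+3 = 5 → {'m': 5, 'u': 3, 'r': 3, 'i': 3, 'x': 5, 'w': 6, 'a': 9}
d['n'] = d['m']+1 = 6 → {'m': 5, 'u': 3, 'r': 3, 'i': 3, 'x': 5, 'w': 6, 'a': 9, 'n': 6}
sum of values = 40

40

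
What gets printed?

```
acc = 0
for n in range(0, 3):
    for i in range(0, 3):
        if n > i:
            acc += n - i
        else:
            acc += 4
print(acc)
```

28

n=0,i=0: not 0>0, acc = 0+4 = 4
n=0,i=1: not 0>1, acc = 4+4 = 8
n=0,i=2: not 0>2, acc = 8+4 = 12
n=1,i=0: 1>0, acc = 12+1 = 13
n=1,i=1: not 1>1, acc = 13+4 = 17
n=1,i=2: not 1>2, acc = 17+4 = 21
n=2,i=0: 2>0, acc = 21+2 = 23
n=2,i=1: 2>1, acc = 23+1 = 24
n=2,i=2: not 2>2, acc = 24+4 = 28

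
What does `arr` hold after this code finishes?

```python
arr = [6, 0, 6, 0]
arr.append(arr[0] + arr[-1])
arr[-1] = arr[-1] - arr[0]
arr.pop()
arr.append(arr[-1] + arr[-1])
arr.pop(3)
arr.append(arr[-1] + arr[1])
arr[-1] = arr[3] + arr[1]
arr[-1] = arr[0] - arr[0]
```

[6, 0, 6, 0, 0]

append arr[0]+arr[-1] = 6+0 = 6 → [6, 0, 6, 0, 6]
arr[-1] = arr[-1]-arr[0] = 6-6 = 0 → [6, 0, 6, 0, 0]
pop() removes 0 → [6, 0, 6, 0]
append arr[-1]+arr[-1] = 0+0 = 0 → [6, 0, 6, 0, 0]
pop(3) removes 0 → [6, 0, 6, 0]
append arr[-1]+arr[1] = 0+0 = 0 → [6, 0, 6, 0, 0]
arr[-1] = arr[3]+arr[1] = 0+0 = 0 → [6, 0, 6, 0, 0]
arr[-1] = arr[0]-arr[0] = 6-6 = 0 → [6, 0, 6, 0, 0]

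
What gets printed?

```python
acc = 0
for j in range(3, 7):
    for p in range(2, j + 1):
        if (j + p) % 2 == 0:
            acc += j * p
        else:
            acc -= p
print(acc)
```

j=3,p=2: odd sum, acc = 0-2 = -2
j=3,p=3: even sum, acc = (-2)+9 = 7
j=4,p=2: even sum, acc = 7+8 = 15
j=4,p=3: odd sum, acc = 15-3 = 12
j=4,p=4: even sum, acc = 12+16 = 28
j=5,p=2: odd sum, acc = 28-2 = 26
j=5,p=3: even sum, acc = 26+15 = 41
j=5,p=4: odd sum, acc = 41-4 = 37
j=5,p=5: even sum, acc = 37+25 = 62
j=6,p=2: even sum, acc = 62+12 = 74
j=6,p=3: odd sum, acc = 74-3 = 71
j=6,p=4: even sum, acc = 71+24 = 95
j=6,p=5: odd sum, acc = 95-5 = 90
j=6,p=6: even sum, acc = 90+36 = 126

126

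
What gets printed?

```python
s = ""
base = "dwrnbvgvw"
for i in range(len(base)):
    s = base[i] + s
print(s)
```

i=0: prepend 'd' → 'd'
i=1: prepend 'w' → 'wd'
i=2: prepend 'r' → 'rwd'
i=3: prepend 'n' → 'nrwd'
i=4: prepend 'b' → 'bnrwd'
i=5: prepend 'v' → 'vbnrwd'
i=6: prepend 'g' → 'gvbnrwd'
i=7: prepend 'v' → 'vgvbnrwd'
i=8: prepend 'w' → 'wvgvbnrwd'

wvgvbnrwd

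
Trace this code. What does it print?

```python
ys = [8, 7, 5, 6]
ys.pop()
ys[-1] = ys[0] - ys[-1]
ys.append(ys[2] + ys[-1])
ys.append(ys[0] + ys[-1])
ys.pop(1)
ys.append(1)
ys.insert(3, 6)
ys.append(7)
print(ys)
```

pop() removes 6 → [8, 7, 5]
ys[-1] = ys[0]-ys[-1] = 8-5 = 3 → [8, 7, 3]
append ys[2]+ys[-1] = 3+3 = 6 → [8, 7, 3, 6]
append ys[0]+ys[-1] = 8+6 = 14 → [8, 7, 3, 6, 14]
pop(1) removes 7 → [8, 3, 6, 14]
append 1 → [8, 3, 6, 14, 1]
insert 6 at 3 → [8, 3, 6, 6, 14, 1]
append 7 → [8, 3, 6, 6, 14, 1, 7]

[8, 3, 6, 6, 14, 1, 7]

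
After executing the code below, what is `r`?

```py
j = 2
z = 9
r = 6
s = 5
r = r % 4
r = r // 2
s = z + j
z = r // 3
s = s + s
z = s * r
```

r = 6%4 = 2
r = 2//2 = 1
s = 9+2 = 11
z = 1//3 = 0
s = 11+11 = 22
z = 22*1 = 22

1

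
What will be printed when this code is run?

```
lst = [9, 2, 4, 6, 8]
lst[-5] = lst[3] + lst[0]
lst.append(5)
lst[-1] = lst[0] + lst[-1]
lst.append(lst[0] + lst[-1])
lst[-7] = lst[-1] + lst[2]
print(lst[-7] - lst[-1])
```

4

lst[-5] = lst[3]+lst[0] = 6+9 = 15 → [15, 2, 4, 6, 8]
append 5 → [15, 2, 4, 6, 8, 5]
lst[-1] = lst[0]+lst[-1] = 15+5 = 20 → [15, 2, 4, 6, 8, 20]
append lst[0]+lst[-1] = 15+20 = 35 → [15, 2, 4, 6, 8, 20, 35]
lst[-7] = lst[-1]+lst[2] = 35+4 = 39 → [39, 2, 4, 6, 8, 20, 35]
lst[-7]-lst[-1] = 39-35 = 4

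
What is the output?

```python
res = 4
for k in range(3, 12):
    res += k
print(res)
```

k=3: res = 4+3 = 7
k=4: res = 7+4 = 11
k=5: res = 11+5 = 16
k=6: res = 16+6 = 22
k=7: res = 22+7 = 29
k=8: res = 29+8 = 37
k=9: res = 37+9 = 46
k=10: res = 46+10 = 56
k=11: res = 56+11 = 67

67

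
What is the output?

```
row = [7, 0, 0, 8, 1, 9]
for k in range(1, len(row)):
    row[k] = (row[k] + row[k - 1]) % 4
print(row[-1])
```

k=1: row[1] = (0+7)%4 = 3 → [7, 3, 0, 8, 1, 9]
k=2: row[2] = (0+3)%4 = 3 → [7, 3, 3, 8, 1, 9]
k=3: row[3] = (8+3)%4 = 3 → [7, 3, 3, 3, 1, 9]
k=4: row[4] = (1+3)%4 = 0 → [7, 3, 3, 3, 0, 9]
k=5: row[5] = (9+0)%4 = 1 → [7, 3, 3, 3, 0, 1]

1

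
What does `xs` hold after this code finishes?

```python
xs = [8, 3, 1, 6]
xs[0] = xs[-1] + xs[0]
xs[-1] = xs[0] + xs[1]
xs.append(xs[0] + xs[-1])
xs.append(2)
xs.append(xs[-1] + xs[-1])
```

xs[0] = xs[-1]+xs[0] = 6+8 = 14 → [14, 3, 1, 6]
xs[-1] = xs[0]+xs[1] = 14+3 = 17 → [14, 3, 1, 17]
append xs[0]+xs[-1] = 14+17 = 31 → [14, 3, 1, 17, 31]
append 2 → [14, 3, 1, 17, 31, 2]
append xs[-1]+xs[-1] = 2+2 = 4 → [14, 3, 1, 17, 31, 2, 4]

[14, 3, 1, 17, 31, 2, 4]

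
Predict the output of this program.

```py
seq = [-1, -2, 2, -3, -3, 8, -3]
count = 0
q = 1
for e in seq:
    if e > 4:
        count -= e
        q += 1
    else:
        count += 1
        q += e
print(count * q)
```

16

e=-1: not >4, count = 0+1 = 1; q=0
e=-2: not >4, count = 1+1 = 2; q=-2
e=2: not >4, count = 2+1 = 3; q=0
e=-3: not >4, count = 3+1 = 4; q=-3
e=-3: not >4, count = 4+1 = 5; q=-6
e=8: >4, count = 5-8 = -3; q=-5
e=-3: not >4, count = (-3)+1 = -2; q=-8
count*q = (-2)*(-8) = 16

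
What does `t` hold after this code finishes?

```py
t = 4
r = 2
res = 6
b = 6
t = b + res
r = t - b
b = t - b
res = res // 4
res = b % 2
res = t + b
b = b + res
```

t = 6+6 = 12
r = 12-6 = 6
b = 12-6 = 6
res = 6//4 = 1
res = 6%2 = 0
res = 12+6 = 18
b = 6+18 = 24

12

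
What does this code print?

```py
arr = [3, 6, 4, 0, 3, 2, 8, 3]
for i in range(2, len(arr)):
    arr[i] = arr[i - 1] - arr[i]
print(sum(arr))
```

-16

i=2: arr[2] = 6-4 = 2 → [3, 6, 2, 0, 3, 2, 8, 3]
i=3: arr[3] = 2-0 = 2 → [3, 6, 2, 2, 3, 2, 8, 3]
i=4: arr[4] = 2-3 = -1 → [3, 6, 2, 2, -1, 2, 8, 3]
i=5: arr[5] = (-1)-2 = -3 → [3, 6, 2, 2, -1, -3, 8, 3]
i=6: arr[6] = (-3)-8 = -11 → [3, 6, 2, 2, -1, -3, -11, 3]
i=7: arr[7] = (-11)-3 = -14 → [3, 6, 2, 2, -1, -3, -11, -14]
sum = -16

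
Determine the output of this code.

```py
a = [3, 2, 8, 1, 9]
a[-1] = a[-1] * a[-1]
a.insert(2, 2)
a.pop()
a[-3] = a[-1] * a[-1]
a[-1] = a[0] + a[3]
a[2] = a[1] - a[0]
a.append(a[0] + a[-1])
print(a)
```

a[-1] = a[-1]*a[-1] = 9*9 = 81 → [3, 2, 8, 1, 81]
insert 2 at 2 → [3, 2, 2, 8, 1, 81]
pop() removes 81 → [3, 2, 2, 8, 1]
a[-3] = a[-1]*a[-1] = 1*1 = 1 → [3, 2, 1, 8, 1]
a[-1] = a[0]+a[3] = 3+8 = 11 → [3, 2, 1, 8, 11]
a[2] = a[1]-a[0] = 2-3 = -1 → [3, 2, -1, 8, 11]
append a[0]+a[-1] = 3+11 = 14 → [3, 2, -1, 8, 11, 14]

[3, 2, -1, 8, 11, 14]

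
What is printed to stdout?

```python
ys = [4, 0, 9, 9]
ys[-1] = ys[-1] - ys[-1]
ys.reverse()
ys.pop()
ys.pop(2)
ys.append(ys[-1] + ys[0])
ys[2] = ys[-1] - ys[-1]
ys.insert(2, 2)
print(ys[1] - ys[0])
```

9

ys[-1] = ys[-1]-ys[-1] = 9-9 = 0 → [4, 0, 9, 0]
reverse → [0, 9, 0, 4]
pop() removes 4 → [0, 9, 0]
pop(2) removes 0 → [0, 9]
append ys[-1]+ys[0] = 9+0 = 9 → [0, 9, 9]
ys[2] = ys[-1]-ys[-1] = 9-9 = 0 → [0, 9, 0]
insert 2 at 2 → [0, 9, 2, 0]
ys[1]-ys[0] = 9-0 = 9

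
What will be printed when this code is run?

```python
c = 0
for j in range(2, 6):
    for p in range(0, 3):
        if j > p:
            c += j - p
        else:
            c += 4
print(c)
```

34

j=2,p=0: 2>0, c = 0+2 = 2
j=2,p=1: 2>1, c = 2+1 = 3
j=2,p=2: not 2>2, c = 3+4 = 7
j=3,p=0: 3>0, c = 7+3 = 10
j=3,p=1: 3>1, c = 10+2 = 12
j=3,p=2: 3>2, c = 12+1 = 13
j=4,p=0: 4>0, c = 13+4 = 17
j=4,p=1: 4>1, c = 17+3 = 20
j=4,p=2: 4>2, c = 20+2 = 22
j=5,p=0: 5>0, c = 22+5 = 27
j=5,p=1: 5>1, c = 27+4 = 31
j=5,p=2: 5>2, c = 31+3 = 34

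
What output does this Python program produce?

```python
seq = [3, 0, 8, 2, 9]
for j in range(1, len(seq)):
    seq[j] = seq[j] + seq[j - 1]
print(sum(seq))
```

j=1: seq[1] = 0+3 = 3 → [3, 3, 8, 2, 9]
j=2: seq[2] = 8+3 = 11 → [3, 3, 11, 2, 9]
j=3: seq[3] = 2+11 = 13 → [3, 3, 11, 13, 9]
j=4: seq[4] = 9+13 = 22 → [3, 3, 11, 13, 22]
sum = 52

52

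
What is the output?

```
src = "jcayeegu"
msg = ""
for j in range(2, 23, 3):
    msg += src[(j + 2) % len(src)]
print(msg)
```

j=2: add src[4]='e' → 'e'
j=5: add src[7]='u' → 'eu'
j=8: add src[2]='a' → 'eua'
j=11: add src[5]='e' → 'euae'
j=14: add src[0]='j' → 'euaej'
j=17: add src[3]='y' → 'euaejy'
j=20: add src[6]='g' → 'euaejyg'

euaejyg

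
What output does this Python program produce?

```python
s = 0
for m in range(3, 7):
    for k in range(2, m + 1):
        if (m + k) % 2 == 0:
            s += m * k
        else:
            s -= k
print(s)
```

126

m=3,k=2: odd sum, s = 0-2 = -2
m=3,k=3: even sum, s = (-2)+9 = 7
m=4,k=2: even sum, s = 7+8 = 15
m=4,k=3: odd sum, s = 15-3 = 12
m=4,k=4: even sum, s = 12+16 = 28
m=5,k=2: odd sum, s = 28-2 = 26
m=5,k=3: even sum, s = 26+15 = 41
m=5,k=4: odd sum, s = 41-4 = 37
m=5,k=5: even sum, s = 37+25 = 62
m=6,k=2: even sum, s = 62+12 = 74
m=6,k=3: odd sum, s = 74-3 = 71
m=6,k=4: even sum, s = 71+24 = 95
m=6,k=5: odd sum, s = 95-5 = 90
m=6,k=6: even sum, s = 90+36 = 126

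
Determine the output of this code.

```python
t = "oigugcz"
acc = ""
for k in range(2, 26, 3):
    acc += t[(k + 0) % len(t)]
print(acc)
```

gcigouzg

k=2: add t[2]='g' → 'g'
k=5: add t[5]='c' → 'gc'
k=8: add t[1]='i' → 'gci'
k=11: add t[4]='g' → 'gcig'
k=14: add t[0]='o' → 'gcigo'
k=17: add t[3]='u' → 'gcigou'
k=20: add t[6]='z' → 'gcigouz'
k=23: add t[2]='g' → 'gcigouzg'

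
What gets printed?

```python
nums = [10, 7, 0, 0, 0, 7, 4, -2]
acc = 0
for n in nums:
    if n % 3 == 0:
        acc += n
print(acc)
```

0

n=10: not %3==0
n=7: not %3==0
n=0: %3==0, acc = 0+0 = 0
n=0: %3==0, acc = 0+0 = 0
n=0: %3==0, acc = 0+0 = 0
n=7: not %3==0
n=4: not %3==0
n=-2: not %3==0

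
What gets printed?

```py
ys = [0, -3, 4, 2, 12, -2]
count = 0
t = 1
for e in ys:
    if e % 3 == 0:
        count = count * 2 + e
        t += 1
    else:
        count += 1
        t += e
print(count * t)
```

88

e=0: %3==0, count = 0*2+0 = 0; t=2
e=-3: %3==0, count = 0*2+(-3) = -3; t=3
e=4: not %3==0, count = (-3)+1 = -2; t=7
e=2: not %3==0, count = (-2)+1 = -1; t=9
e=12: %3==0, count = (-1)*2+12 = 10; t=10
e=-2: not %3==0, count = 10+1 = 11; t=8
count*t = 11*8 = 88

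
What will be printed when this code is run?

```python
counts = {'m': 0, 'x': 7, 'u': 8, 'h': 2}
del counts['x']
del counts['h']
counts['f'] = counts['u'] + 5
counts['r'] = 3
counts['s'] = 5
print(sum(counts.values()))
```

del 'x' → {'m': 0, 'u': 8, 'h': 2}
del 'h' → {'m': 0, 'u': 8}
counts['f'] = counts['u']+5 = 13 → {'m': 0, 'u': 8, 'f': 13}
counts['r'] = 3 → {'m': 0, 'u': 8, 'f': 13, 'r': 3}
counts['s'] = 5 → {'m': 0, 'u': 8, 'f': 13, 'r': 3, 's': 5}
sum of values = 29

29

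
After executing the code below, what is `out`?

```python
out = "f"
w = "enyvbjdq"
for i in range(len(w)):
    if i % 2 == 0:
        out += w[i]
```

'feybd'

i=0: add 'e' → 'fe'
i=1: skip
i=2: add 'y' → 'fey'
i=3: skip
i=4: add 'b' → 'feyb'
i=5: skip
i=6: add 'd' → 'feybd'
i=7: skip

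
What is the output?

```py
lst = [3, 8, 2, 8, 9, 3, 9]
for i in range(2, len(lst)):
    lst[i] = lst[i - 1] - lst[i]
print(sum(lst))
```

-33

i=2: lst[2] = 8-2 = 6 → [3, 8, 6, 8, 9, 3, 9]
i=3: lst[3] = 6-8 = -2 → [3, 8, 6, -2, 9, 3, 9]
i=4: lst[4] = (-2)-9 = -11 → [3, 8, 6, -2, -11, 3, 9]
i=5: lst[5] = (-11)-3 = -14 → [3, 8, 6, -2, -11, -14, 9]
i=6: lst[6] = (-14)-9 = -23 → [3, 8, 6, -2, -11, -14, -23]
sum = -33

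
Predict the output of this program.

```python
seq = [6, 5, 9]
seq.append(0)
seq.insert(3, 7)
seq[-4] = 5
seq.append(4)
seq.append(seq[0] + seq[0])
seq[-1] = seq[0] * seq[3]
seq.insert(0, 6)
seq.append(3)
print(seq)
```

append 0 → [6, 5, 9, 0]
insert 7 at 3 → [6, 5, 9, 7, 0]
seq[-4] = 5 → [6, 5, 9, 7, 0]
append 4 → [6, 5, 9, 7, 0, 4]
append seq[0]+seq[0] = 6+6 = 12 → [6, 5, 9, 7, 0, 4, 12]
seq[-1] = seq[0]*seq[3] = 6*7 = 42 → [6, 5, 9, 7, 0, 4, 42]
insert 6 at 0 → [6, 6, 5, 9, 7, 0, 4, 42]
append 3 → [6, 6, 5, 9, 7, 0, 4, 42, 3]

[6, 6, 5, 9, 7, 0, 4, 42, 3]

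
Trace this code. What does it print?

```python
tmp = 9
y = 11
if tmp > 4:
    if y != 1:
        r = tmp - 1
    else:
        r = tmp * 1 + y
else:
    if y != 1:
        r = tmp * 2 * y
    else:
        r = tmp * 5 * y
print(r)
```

tmp=9, y=11
tmp > 4 is True; y != 1 is True
→ r = tmp - 1 = 8

8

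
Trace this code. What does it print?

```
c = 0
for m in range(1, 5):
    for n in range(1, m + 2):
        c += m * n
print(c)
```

m=1,n=1: c = 0+1 = 1
m=1,n=2: c = 1+2 = 3
m=2,n=1: c = 3+2 = 5
m=2,n=2: c = 5+4 = 9
m=2,n=3: c = 9+6 = 15
m=3,n=1: c = 15+3 = 18
m=3,n=2: c = 18+6 = 24
m=3,n=3: c = 24+9 = 33
m=3,n=4: c = 33+12 = 45
m=4,n=1: c = 45+4 = 49
m=4,n=2: c = 49+8 = 57
m=4,n=3: c = 57+12 = 69
m=4,n=4: c = 69+16 = 85
m=4,n=5: c = 85+20 = 105

105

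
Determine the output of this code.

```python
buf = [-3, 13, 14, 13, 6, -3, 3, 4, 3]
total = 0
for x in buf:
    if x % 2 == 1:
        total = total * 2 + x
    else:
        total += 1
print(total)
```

x=-3: odd, total = 0*2+(-3) = -3
x=13: odd, total = (-3)*2+13 = 7
x=14: not odd, total = 7+1 = 8
x=13: odd, total = 8*2+13 = 29
x=6: not odd, total = 29+1 = 30
x=-3: odd, total = 30*2+(-3) = 57
x=3: odd, total = 57*2+3 = 117
x=4: not odd, total = 117+1 = 118
x=3: odd, total = 118*2+3 = 239

239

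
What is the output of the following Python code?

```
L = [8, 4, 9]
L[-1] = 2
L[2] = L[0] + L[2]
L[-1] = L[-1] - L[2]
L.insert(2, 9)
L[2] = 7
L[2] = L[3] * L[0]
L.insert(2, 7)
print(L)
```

[8, 4, 7, 0, 0]

L[-1] = 2 → [8, 4, 2]
L[2] = L[0]+L[2] = 8+2 = 10 → [8, 4, 10]
L[-1] = L[-1]-L[2] = 10-10 = 0 → [8, 4, 0]
insert 9 at 2 → [8, 4, 9, 0]
L[2] = 7 → [8, 4, 7, 0]
L[2] = L[3]*L[0] = 0*8 = 0 → [8, 4, 0, 0]
insert 7 at 2 → [8, 4, 7, 0, 0]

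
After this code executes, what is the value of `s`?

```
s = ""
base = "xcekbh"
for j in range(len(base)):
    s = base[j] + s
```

'hbkecx'

j=0: prepend 'x' → 'x'
j=1: prepend 'c' → 'cx'
j=2: prepend 'e' → 'ecx'
j=3: prepend 'k' → 'kecx'
j=4: prepend 'b' → 'bkecx'
j=5: prepend 'h' → 'hbkecx'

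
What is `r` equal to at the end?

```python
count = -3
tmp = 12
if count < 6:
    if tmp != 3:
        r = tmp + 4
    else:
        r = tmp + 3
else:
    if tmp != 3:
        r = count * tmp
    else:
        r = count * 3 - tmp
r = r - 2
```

count=-3, tmp=12
count < 6 is True; tmp != 3 is True
→ r = tmp + 4 = 16
r = 16-2 = 14

14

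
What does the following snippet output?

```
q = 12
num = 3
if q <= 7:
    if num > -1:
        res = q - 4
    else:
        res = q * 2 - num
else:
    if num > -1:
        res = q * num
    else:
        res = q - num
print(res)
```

q=12, num=3
q <= 7 is False; num > -1 is True
→ res = q * num = 36

36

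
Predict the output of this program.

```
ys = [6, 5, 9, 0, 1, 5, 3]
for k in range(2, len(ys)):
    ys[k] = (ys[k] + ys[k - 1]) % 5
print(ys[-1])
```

k=2: ys[2] = (9+5)%5 = 4 → [6, 5, 4, 0, 1, 5, 3]
k=3: ys[3] = (0+4)%5 = 4 → [6, 5, 4, 4, 1, 5, 3]
k=4: ys[4] = (1+4)%5 = 0 → [6, 5, 4, 4, 0, 5, 3]
k=5: ys[5] = (5+0)%5 = 0 → [6, 5, 4, 4, 0, 0, 3]
k=6: ys[6] = (3+0)%5 = 3 → [6, 5, 4, 4, 0, 0, 3]

3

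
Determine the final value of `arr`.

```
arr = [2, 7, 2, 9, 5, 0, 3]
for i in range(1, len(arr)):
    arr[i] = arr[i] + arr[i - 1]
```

[2, 9, 11, 20, 25, 25, 28]

i=1: arr[1] = 7+2 = 9 → [2, 9, 2, 9, 5, 0, 3]
i=2: arr[2] = 2+9 = 11 → [2, 9, 11, 9, 5, 0, 3]
i=3: arr[3] = 9+11 = 20 → [2, 9, 11, 20, 5, 0, 3]
i=4: arr[4] = 5+20 = 25 → [2, 9, 11, 20, 25, 0, 3]
i=5: arr[5] = 0+25 = 25 → [2, 9, 11, 20, 25, 25, 3]
i=6: arr[6] = 3+25 = 28 → [2, 9, 11, 20, 25, 25, 28]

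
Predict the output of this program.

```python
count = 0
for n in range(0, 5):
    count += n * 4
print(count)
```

n=0: count = 0+0*4 = 0
n=1: count = 0+1*4 = 4
n=2: count = 4+2*4 = 12
n=3: count = 12+3*4 = 24
n=4: count = 24+4*4 = 40

40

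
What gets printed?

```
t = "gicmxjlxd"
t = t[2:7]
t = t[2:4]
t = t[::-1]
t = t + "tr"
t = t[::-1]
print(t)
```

rtxj

slice [2:7] → 'cmxjl'
slice [2:4] → 'xj'
reverse → 'jx'
+ 'tr' → 'jxtr'
reverse → 'rtxj'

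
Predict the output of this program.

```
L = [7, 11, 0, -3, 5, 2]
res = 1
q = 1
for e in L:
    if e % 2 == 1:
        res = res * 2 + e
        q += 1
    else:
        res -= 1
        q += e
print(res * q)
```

770

e=7: odd, res = 1*2+7 = 9; q=2
e=11: odd, res = 9*2+11 = 29; q=3
e=0: not odd, res = 29-1 = 28; q=3
e=-3: odd, res = 28*2+(-3) = 53; q=4
e=5: odd, res = 53*2+5 = 111; q=5
e=2: not odd, res = 111-1 = 110; q=7
res*q = 110*7 = 770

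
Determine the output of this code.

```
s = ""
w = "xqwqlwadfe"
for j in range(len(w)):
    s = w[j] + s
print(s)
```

efdawlqwqx

j=0: prepend 'x' → 'x'
j=1: prepend 'q' → 'qx'
j=2: prepend 'w' → 'wqx'
j=3: prepend 'q' → 'qwqx'
j=4: prepend 'l' → 'lqwqx'
j=5: prepend 'w' → 'wlqwqx'
j=6: prepend 'a' → 'awlqwqx'
j=7: prepend 'd' → 'dawlqwqx'
j=8: prepend 'f' → 'fdawlqwqx'
j=9: prepend 'e' → 'efdawlqwqx'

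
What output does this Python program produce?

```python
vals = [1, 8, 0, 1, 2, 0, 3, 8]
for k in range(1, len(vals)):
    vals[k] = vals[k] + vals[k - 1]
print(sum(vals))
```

91

k=1: vals[1] = 8+1 = 9 → [1, 9, 0, 1, 2, 0, 3, 8]
k=2: vals[2] = 0+9 = 9 → [1, 9, 9, 1, 2, 0, 3, 8]
k=3: vals[3] = 1+9 = 10 → [1, 9, 9, 10, 2, 0, 3, 8]
k=4: vals[4] = 2+10 = 12 → [1, 9, 9, 10, 12, 0, 3, 8]
k=5: vals[5] = 0+12 = 12 → [1, 9, 9, 10, 12, 12, 3, 8]
k=6: vals[6] = 3+12 = 15 → [1, 9, 9, 10, 12, 12, 15, 8]
k=7: vals[7] = 8+15 = 23 → [1, 9, 9, 10, 12, 12, 15, 23]
sum = 91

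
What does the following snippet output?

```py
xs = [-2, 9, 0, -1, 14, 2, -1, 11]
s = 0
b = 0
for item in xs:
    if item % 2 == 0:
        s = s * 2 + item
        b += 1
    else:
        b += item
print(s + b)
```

36

item=-2: even, s = 0*2+(-2) = -2; b=1
item=9: not even; b=10
item=0: even, s = (-2)*2+0 = -4; b=11
item=-1: not even; b=10
item=14: even, s = (-4)*2+14 = 6; b=11
item=2: even, s = 6*2+2 = 14; b=12
item=-1: not even; b=11
item=11: not even; b=22
s+b = 14+22 = 36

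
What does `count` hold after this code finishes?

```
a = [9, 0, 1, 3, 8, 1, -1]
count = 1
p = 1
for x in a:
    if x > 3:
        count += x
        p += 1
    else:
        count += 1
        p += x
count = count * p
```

161

x=9: >3, count = 1+9 = 10; p=2
x=0: not >3, count = 10+1 = 11; p=2
x=1: not >3, count = 11+1 = 12; p=3
x=3: not >3, count = 12+1 = 13; p=6
x=8: >3, count = 13+8 = 21; p=7
x=1: not >3, count = 21+1 = 22; p=8
x=-1: not >3, count = 22+1 = 23; p=7
count*p = 23*7 = 161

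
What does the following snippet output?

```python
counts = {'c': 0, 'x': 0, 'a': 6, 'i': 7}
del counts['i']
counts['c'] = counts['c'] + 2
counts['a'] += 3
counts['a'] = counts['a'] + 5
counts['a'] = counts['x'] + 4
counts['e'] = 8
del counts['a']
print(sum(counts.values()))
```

del 'i' → {'c': 0, 'x': 0, 'a': 6}
counts['c'] = counts['c']+2 = 2 → {'c': 2, 'x': 0, 'a': 6}
counts['a'] = 6+3 = 9 → {'c': 2, 'x': 0, 'a': 9}
counts['a'] = counts['a']+5 = 14 → {'c': 2, 'x': 0, 'a': 14}
counts['a'] = counts['x']+4 = 4 → {'c': 2, 'x': 0, 'a': 4}
counts['e'] = 8 → {'c': 2, 'x': 0, 'a': 4, 'e': 8}
del 'a' → {'c': 2, 'x': 0, 'e': 8}
sum of values = 10

10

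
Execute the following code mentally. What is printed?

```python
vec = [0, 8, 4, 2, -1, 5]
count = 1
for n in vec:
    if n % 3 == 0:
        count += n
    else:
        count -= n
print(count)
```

-17

n=0: %3==0, count = 1+0 = 1
n=8: not %3==0, count = 1-8 = -7
n=4: not %3==0, count = (-7)-4 = -11
n=2: not %3==0, count = (-11)-2 = -13
n=-1: not %3==0, count = (-13)-(-1) = -12
n=5: not %3==0, count = (-12)-5 = -17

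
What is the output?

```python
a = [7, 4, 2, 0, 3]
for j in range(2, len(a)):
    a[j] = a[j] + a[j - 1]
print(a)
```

j=2: a[2] = 2+4 = 6 → [7, 4, 6, 0, 3]
j=3: a[3] = 0+6 = 6 → [7, 4, 6, 6, 3]
j=4: a[4] = 3+6 = 9 → [7, 4, 6, 6, 9]

[7, 4, 6, 6, 9]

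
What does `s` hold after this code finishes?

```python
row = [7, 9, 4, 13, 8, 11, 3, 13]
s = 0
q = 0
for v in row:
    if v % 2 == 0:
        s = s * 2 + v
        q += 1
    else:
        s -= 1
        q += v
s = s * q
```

174

v=7: not even, s = 0-1 = -1; q=7
v=9: not even, s = (-1)-1 = -2; q=16
v=4: even, s = (-2)*2+4 = 0; q=17
v=13: not even, s = 0-1 = -1; q=30
v=8: even, s = (-1)*2+8 = 6; q=31
v=11: not even, s = 6-1 = 5; q=42
v=3: not even, s = 5-1 = 4; q=45
v=13: not even, s = 4-1 = 3; q=58
s*q = 3*58 = 174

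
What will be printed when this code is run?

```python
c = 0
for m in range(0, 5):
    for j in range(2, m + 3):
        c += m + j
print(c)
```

90

m=0,j=2: c = 0+2 = 2
m=1,j=2: c = 2+3 = 5
m=1,j=3: c = 5+4 = 9
m=2,j=2: c = 9+4 = 13
m=2,j=3: c = 13+5 = 18
m=2,j=4: c = 18+6 = 24
m=3,j=2: c = 24+5 = 29
m=3,j=3: c = 29+6 = 35
m=3,j=4: c = 35+7 = 42
m=3,j=5: c = 42+8 = 50
m=4,j=2: c = 50+6 = 56
m=4,j=3: c = 56+7 = 63
m=4,j=4: c = 63+8 = 71
m=4,j=5: c = 71+9 = 80
m=4,j=6: c = 80+10 = 90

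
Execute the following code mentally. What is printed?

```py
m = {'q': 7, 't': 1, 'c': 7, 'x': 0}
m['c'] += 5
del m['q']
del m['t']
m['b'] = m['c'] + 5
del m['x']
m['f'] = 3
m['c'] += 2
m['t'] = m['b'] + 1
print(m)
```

{'c': 14, 'b': 17, 'f': 3, 't': 18}

m['c'] = 7+5 = 12 → {'q': 7, 't': 1, 'c': 12, 'x': 0}
del 'q' → {'t': 1, 'c': 12, 'x': 0}
del 't' → {'c': 12, 'x': 0}
m['b'] = m['c']+5 = 17 → {'c': 12, 'x': 0, 'b': 17}
del 'x' → {'c': 12, 'b': 17}
m['f'] = 3 → {'c': 12, 'b': 17, 'f': 3}
m['c'] = 12+2 = 14 → {'c': 14, 'b': 17, 'f': 3}
m['t'] = m['b']+1 = 18 → {'c': 14, 'b': 17, 'f': 3, 't': 18}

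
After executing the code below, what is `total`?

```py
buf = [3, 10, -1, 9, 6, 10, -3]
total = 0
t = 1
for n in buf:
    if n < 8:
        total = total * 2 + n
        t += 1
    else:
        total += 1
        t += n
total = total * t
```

n=3: <8, total = 0*2+3 = 3; t=2
n=10: not <8, total = 3+1 = 4; t=12
n=-1: <8, total = 4*2+(-1) = 7; t=13
n=9: not <8, total = 7+1 = 8; t=22
n=6: <8, total = 8*2+6 = 22; t=23
n=10: not <8, total = 22+1 = 23; t=33
n=-3: <8, total = 23*2+(-3) = 43; t=34
total*t = 43*34 = 1462

1462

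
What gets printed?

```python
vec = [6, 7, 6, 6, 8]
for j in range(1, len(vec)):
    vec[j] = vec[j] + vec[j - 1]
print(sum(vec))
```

j=1: vec[1] = 7+6 = 13 → [6, 13, 6, 6, 8]
j=2: vec[2] = 6+13 = 19 → [6, 13, 19, 6, 8]
j=3: vec[3] = 6+19 = 25 → [6, 13, 19, 25, 8]
j=4: vec[4] = 8+25 = 33 → [6, 13, 19, 25, 33]
sum = 96

96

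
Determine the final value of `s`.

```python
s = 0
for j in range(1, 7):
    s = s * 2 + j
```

j=1: s = 0*2+1 = 1
j=2: s = 1*2+2 = 4
j=3: s = 4*2+3 = 11
j=4: s = 11*2+4 = 26
j=5: s = 26*2+5 = 57
j=6: s = 57*2+6 = 120

120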